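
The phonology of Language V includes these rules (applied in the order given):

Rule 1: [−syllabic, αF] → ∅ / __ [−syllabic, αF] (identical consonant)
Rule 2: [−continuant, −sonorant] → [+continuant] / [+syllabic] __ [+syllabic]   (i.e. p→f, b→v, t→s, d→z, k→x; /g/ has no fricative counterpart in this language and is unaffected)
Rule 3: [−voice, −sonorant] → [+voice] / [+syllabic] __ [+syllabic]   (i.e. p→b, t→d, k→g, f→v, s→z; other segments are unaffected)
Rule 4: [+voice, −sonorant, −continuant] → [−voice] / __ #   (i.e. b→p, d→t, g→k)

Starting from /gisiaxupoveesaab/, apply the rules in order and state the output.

giziaxuvoveezaap

Rule 1 (degemination): no segment meets the environment; /gisiaxupoveesaab/ is unchanged.
Rule 2 (intervocalic spirantization): /p/ is a stop between vowels /u/ and /o/, so it spirantizes to the fricative [f]. /gisiaxupoveesaab/ → gisiaxufoveesaab.
Rule 3 (intervocalic voicing): /s/ is a voiceless obstruent between vowels /i/ and /i/, so it voices to [z]. /f/ is a voiceless obstruent between vowels /u/ and /o/, so it voices to [v]. /s/ is a voiceless obstruent between vowels /e/ and /a/, so it voices to [z]. /gisiaxufoveesaab/ → giziaxuvoveezaab.
Rule 4 (final devoicing): /b/ is a voiced stop in word-final position, so it devoices to [p]. /giziaxuvoveezaab/ → giziaxuvoveezaap.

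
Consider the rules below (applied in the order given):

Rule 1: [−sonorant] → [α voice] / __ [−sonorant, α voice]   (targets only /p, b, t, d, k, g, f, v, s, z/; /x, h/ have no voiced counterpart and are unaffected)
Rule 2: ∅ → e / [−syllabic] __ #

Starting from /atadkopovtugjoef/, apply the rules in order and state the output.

atatkopoftugjoefe

Rule 1 (regressive voicing assimilation): /d/ precedes the voiceless obstruent /k/, so it devoices to [t] by assimilation. /v/ precedes the voiceless obstruent /t/, so it devoices to [f] by assimilation. /atadkopovtugjoef/ → atatkopoftugjoef.
Rule 2 (final e-epenthesis): the form ends in the consonant /f/, so [e] is inserted word-finally. /atatkopoftugjoef/ → atatkopoftugjoefe.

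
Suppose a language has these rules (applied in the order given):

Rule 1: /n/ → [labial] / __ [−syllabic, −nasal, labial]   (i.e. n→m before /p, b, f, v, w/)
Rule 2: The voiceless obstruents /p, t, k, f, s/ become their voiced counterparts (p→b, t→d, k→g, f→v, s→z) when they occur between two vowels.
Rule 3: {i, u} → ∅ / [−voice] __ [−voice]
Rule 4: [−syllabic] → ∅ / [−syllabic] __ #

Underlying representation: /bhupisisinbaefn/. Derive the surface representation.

Rule 1 (nasal place assimilation): /n/ precedes the labial consonant /b/, so it assimilates in place to [m]. /bhupisisinbaefn/ → bhupisisimbaefn.
Rule 2 (intervocalic voicing): /p/ is a voiceless obstruent between vowels /u/ and /i/, so it voices to [b]. /s/ is a voiceless obstruent between vowels /i/ and /i/, so it voices to [z]. /s/ is a voiceless obstruent between vowels /i/ and /i/, so it voices to [z]. /bhupisisimbaefn/ → bhubizizimbaefn.
Rule 3 (high vowel syncope): no segment meets the environment; /bhubizizimbaefn/ is unchanged.
Rule 4 (final cluster simplification): /n/ is the second consonant of a word-final cluster /fn/, so it deletes. /bhubizizimbaefn/ → bhubizizimbaef.

bhubizizimbaef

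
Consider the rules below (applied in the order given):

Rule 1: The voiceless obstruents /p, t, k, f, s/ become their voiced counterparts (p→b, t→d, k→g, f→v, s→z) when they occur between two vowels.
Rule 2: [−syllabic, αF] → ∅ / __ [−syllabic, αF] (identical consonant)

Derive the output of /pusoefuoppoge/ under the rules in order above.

Rule 1 (intervocalic voicing): /s/ is a voiceless obstruent between vowels /u/ and /o/, so it voices to [z]. /f/ is a voiceless obstruent between vowels /e/ and /u/, so it voices to [v]. /pusoefuoppoge/ → puzoevuoppoge.
Rule 2 (degemination): /pp/ is a geminate; the first /p/ deletes. /puzoevuoppoge/ → puzoevuopoge.

puzoevuopoge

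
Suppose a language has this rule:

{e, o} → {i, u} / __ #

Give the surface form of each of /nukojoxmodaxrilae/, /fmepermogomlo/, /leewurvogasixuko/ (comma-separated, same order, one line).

/nukojoxmodaxrilae/: /e/ is a mid vowel in word-final position, so it raises to [i]. → [nukojoxmodaxrilai].
/fmepermogomlo/: /o/ is a mid vowel in word-final position, so it raises to [u]. → [fmepermogomlu].
/leewurvogasixuko/: /o/ is a mid vowel in word-final position, so it raises to [u]. → [leewurvogasixuku].

nukojoxmodaxrilai, fmepermogomlu, leewurvogasixuku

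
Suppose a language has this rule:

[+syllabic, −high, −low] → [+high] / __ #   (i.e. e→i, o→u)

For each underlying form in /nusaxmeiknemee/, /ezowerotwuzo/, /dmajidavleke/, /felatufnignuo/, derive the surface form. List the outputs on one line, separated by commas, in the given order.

nusaxmeiknemei, ezowerotwuzu, dmajidavleki, felatufnignuu

/nusaxmeiknemee/: /e/ is a mid vowel in word-final position, so it raises to [i]. → [nusaxmeiknemei].
/ezowerotwuzo/: /o/ is a mid vowel in word-final position, so it raises to [u]. → [ezowerotwuzu].
/dmajidavleke/: /e/ is a mid vowel in word-final position, so it raises to [i]. → [dmajidavleki].
/felatufnignuo/: /o/ is a mid vowel in word-final position, so it raises to [u]. → [felatufnignuu].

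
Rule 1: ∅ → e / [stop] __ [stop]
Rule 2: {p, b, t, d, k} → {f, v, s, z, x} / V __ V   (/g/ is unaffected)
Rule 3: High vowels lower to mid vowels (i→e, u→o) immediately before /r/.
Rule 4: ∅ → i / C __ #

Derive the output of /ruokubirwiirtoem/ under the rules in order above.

Rule 1 (stop-cluster e-epenthesis): no segment meets the environment; /ruokubirwiirtoem/ is unchanged.
Rule 2 (intervocalic spirantization): /k/ is a stop between vowels /o/ and /u/, so it spirantizes to the fricative [x]. /b/ is a stop between vowels /u/ and /i/, so it spirantizes to the fricative [v]. /ruokubirwiirtoem/ → ruoxuvirwiirtoem.
Rule 3 (pre-rhotic lowering): /i/ is a high vowel immediately before /r/, so it lowers to [e]. /i/ is a high vowel immediately before /r/, so it lowers to [e]. /ruoxuvirwiirtoem/ → ruoxuverwiertoem.
Rule 4 (final i-epenthesis): the form ends in the consonant /m/, so [i] is inserted word-finally. /ruoxuverwiertoem/ → ruoxuverwiertoemi.

ruoxuverwiertoemi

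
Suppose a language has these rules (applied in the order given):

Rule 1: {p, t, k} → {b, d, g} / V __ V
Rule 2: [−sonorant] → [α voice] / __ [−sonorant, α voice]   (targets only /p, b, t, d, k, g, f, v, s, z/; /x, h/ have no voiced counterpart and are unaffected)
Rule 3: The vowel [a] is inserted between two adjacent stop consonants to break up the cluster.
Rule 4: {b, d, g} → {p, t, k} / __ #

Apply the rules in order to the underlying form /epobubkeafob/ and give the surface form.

Rule 1 (intervocalic voicing): /p/ is a voiceless stop between vowels /e/ and /o/, so it voices to [b]. /epobubkeafob/ → ebobubkeafob.
Rule 2 (regressive voicing assimilation): /b/ precedes the voiceless obstruent /k/, so it devoices to [p] by assimilation. /ebobubkeafob/ → ebobupkeafob.
Rule 3 (stop-cluster a-epenthesis): /p/ and /k/ form a stop–stop cluster, so [a] is inserted between them. /ebobupkeafob/ → ebobupakeafob.
Rule 4 (final devoicing): /b/ is a voiced stop in word-final position, so it devoices to [p]. /ebobupakeafob/ → ebobupakeafop.

ebobupakeafop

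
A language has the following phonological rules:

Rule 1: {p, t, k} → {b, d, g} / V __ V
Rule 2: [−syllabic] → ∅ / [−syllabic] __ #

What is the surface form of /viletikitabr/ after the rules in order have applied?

viledigidab

Rule 1 (intervocalic voicing): /t/ is a voiceless stop between vowels /e/ and /i/, so it voices to [d]. /k/ is a voiceless stop between vowels /i/ and /i/, so it voices to [g]. /t/ is a voiceless stop between vowels /i/ and /a/, so it voices to [d]. /viletikitabr/ → viledigidabr.
Rule 2 (final cluster simplification): /r/ is the second consonant of a word-final cluster /br/, so it deletes. /viledigidabr/ → viledigidab.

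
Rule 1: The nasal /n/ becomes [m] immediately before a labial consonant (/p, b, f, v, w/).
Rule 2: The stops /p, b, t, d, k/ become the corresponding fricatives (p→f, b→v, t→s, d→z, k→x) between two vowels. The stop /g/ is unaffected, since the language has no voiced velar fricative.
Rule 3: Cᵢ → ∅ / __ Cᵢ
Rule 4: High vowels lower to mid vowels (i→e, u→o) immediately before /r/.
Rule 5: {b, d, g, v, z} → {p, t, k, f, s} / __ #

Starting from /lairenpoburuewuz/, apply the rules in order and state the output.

Rule 1 (nasal place assimilation): /n/ precedes the labial consonant /p/, so it assimilates in place to [m]. /lairenpoburuewuz/ → lairempoburuewuz.
Rule 2 (intervocalic spirantization): /b/ is a stop between vowels /o/ and /u/, so it spirantizes to the fricative [v]. /lairempoburuewuz/ → lairempovuruewuz.
Rule 3 (degemination): no segment meets the environment; /lairempovuruewuz/ is unchanged.
Rule 4 (pre-rhotic lowering): /i/ is a high vowel immediately before /r/, so it lowers to [e]. /u/ is a high vowel immediately before /r/, so it lowers to [o]. /lairempovuruewuz/ → laerempovoruewuz.
Rule 5 (final devoicing): /z/ is a voiced obstruent in word-final position, so it devoices to [s]. /laerempovoruewuz/ → laerempovoruewus.

laerempovoruewus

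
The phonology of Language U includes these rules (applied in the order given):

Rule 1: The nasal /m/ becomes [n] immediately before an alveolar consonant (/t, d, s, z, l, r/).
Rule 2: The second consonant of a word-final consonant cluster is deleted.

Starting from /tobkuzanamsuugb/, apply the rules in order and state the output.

Rule 1 (nasal place assimilation): /m/ precedes the alveolar consonant /s/, so it assimilates in place to [n]. /tobkuzanamsuugb/ → tobkuzanansuugb.
Rule 2 (final cluster simplification): /b/ is the second consonant of a word-final cluster /gb/, so it deletes. /tobkuzanansuugb/ → tobkuzanansuug.

tobkuzanansuug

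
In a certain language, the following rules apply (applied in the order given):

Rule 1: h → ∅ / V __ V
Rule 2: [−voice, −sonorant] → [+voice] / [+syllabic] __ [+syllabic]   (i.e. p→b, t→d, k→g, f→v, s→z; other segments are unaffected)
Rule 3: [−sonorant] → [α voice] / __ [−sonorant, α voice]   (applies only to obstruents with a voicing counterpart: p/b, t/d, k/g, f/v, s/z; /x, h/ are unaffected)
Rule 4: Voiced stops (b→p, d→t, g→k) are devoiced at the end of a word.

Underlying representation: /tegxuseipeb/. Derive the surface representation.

tekxuzeibep

Rule 1 (intervocalic h-deletion): no segment meets the environment; /tegxuseipeb/ is unchanged.
Rule 2 (intervocalic voicing): /s/ is a voiceless obstruent between vowels /u/ and /e/, so it voices to [z]. /p/ is a voiceless obstruent between vowels /i/ and /e/, so it voices to [b]. /tegxuseipeb/ → tegxuzeibeb.
Rule 3 (regressive voicing assimilation): /g/ precedes the voiceless obstruent /x/, so it devoices to [k] by assimilation. /tegxuzeibeb/ → tekxuzeibeb.
Rule 4 (final devoicing): /b/ is a voiced stop in word-final position, so it devoices to [p]. /tekxuzeibeb/ → tekxuzeibep.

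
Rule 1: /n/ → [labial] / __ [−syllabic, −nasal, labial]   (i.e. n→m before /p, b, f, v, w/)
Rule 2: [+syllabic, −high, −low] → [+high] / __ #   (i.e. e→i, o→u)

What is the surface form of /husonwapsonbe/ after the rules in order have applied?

Rule 1 (nasal place assimilation): /n/ precedes the labial consonant /w/, so it assimilates in place to [m]. /n/ precedes the labial consonant /b/, so it assimilates in place to [m]. /husonwapsonbe/ → husomwapsombe.
Rule 2 (final vowel raising): /e/ is a mid vowel in word-final position, so it raises to [i]. /husomwapsombe/ → husomwapsombi.

husomwapsombi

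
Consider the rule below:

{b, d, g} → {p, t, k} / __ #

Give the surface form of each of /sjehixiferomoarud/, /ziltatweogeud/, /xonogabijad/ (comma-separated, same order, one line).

sjehixiferomoarut, ziltatweogeut, xonogabijat

/sjehixiferomoarud/: /d/ is a voiced stop in word-final position, so it devoices to [t]. → [sjehixiferomoarut].
/ziltatweogeud/: /d/ is a voiced stop in word-final position, so it devoices to [t]. → [ziltatweogeut].
/xonogabijad/: /d/ is a voiced stop in word-final position, so it devoices to [t]. → [xonogabijat].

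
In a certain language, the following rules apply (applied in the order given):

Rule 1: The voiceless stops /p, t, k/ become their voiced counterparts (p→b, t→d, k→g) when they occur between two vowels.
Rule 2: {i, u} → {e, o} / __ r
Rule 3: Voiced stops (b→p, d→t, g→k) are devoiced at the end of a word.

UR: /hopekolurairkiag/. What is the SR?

Rule 1 (intervocalic voicing): /p/ is a voiceless stop between vowels /o/ and /e/, so it voices to [b]. /k/ is a voiceless stop between vowels /e/ and /o/, so it voices to [g]. /hopekolurairkiag/ → hobegolurairkiag.
Rule 2 (pre-rhotic lowering): /u/ is a high vowel immediately before /r/, so it lowers to [o]. /i/ is a high vowel immediately before /r/, so it lowers to [e]. /hobegolurairkiag/ → hobegoloraerkiag.
Rule 3 (final devoicing): /g/ is a voiced stop in word-final position, so it devoices to [k]. /hobegoloraerkiag/ → hobegoloraerkiak.

hobegoloraerkiak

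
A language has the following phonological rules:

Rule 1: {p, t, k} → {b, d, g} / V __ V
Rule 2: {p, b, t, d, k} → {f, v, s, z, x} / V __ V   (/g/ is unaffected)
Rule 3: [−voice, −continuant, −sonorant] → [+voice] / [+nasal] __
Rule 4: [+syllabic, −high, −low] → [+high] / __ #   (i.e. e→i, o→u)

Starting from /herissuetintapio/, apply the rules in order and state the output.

herissuezindaviu

Rule 1 (intervocalic voicing): /t/ is a voiceless stop between vowels /e/ and /i/, so it voices to [d]. /p/ is a voiceless stop between vowels /a/ and /i/, so it voices to [b]. /herissuetintapio/ → herissuedintabio.
Rule 2 (intervocalic spirantization): /d/ is a stop between vowels /e/ and /i/, so it spirantizes to the fricative [z]. /b/ is a stop between vowels /a/ and /i/, so it spirantizes to the fricative [v]. /herissuedintabio/ → herissuezintavio.
Rule 3 (post-nasal voicing): /t/ is a voiceless stop immediately after the nasal /n/, so it voices to [d]. /herissuezintavio/ → herissuezindavio.
Rule 4 (final vowel raising): /o/ is a mid vowel in word-final position, so it raises to [u]. /herissuezindavio/ → herissuezindaviu.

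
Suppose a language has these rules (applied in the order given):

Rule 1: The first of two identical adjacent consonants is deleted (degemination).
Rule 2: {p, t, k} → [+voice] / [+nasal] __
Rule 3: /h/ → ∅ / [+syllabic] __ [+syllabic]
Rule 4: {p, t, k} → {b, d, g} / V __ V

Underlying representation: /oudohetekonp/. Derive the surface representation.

Rule 1 (degemination): no segment meets the environment; /oudohetekonp/ is unchanged.
Rule 2 (post-nasal voicing): /p/ is a voiceless stop immediately after the nasal /n/, so it voices to [b]. /oudohetekonp/ → oudohetekonb.
Rule 3 (intervocalic h-deletion): /h/ occurs between vowels /o/ and /e/, so it deletes. /oudohetekonb/ → oudoetekonb.
Rule 4 (intervocalic voicing): /t/ is a voiceless stop between vowels /e/ and /e/, so it voices to [d]. /k/ is a voiceless stop between vowels /e/ and /o/, so it voices to [g]. /oudoetekonb/ → oudoedegonb.

oudoedegonb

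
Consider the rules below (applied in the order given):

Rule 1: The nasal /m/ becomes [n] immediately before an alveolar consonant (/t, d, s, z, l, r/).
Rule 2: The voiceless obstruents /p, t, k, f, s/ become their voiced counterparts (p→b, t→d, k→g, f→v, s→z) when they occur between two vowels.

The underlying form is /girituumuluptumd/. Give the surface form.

giriduumuluptund

Rule 1 (nasal place assimilation): /m/ precedes the alveolar consonant /d/, so it assimilates in place to [n]. /girituumuluptumd/ → girituumuluptund.
Rule 2 (intervocalic voicing): /t/ is a voiceless obstruent between vowels /i/ and /u/, so it voices to [d]. /girituumuluptund/ → giriduumuluptund.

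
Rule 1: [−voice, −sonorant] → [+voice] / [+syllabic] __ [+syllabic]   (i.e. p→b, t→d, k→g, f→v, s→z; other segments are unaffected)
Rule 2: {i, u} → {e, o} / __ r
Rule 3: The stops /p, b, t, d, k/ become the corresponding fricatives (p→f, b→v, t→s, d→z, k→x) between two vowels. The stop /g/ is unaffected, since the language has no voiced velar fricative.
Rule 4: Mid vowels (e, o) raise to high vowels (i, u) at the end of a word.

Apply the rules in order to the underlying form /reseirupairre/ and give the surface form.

Rule 1 (intervocalic voicing): /s/ is a voiceless obstruent between vowels /e/ and /e/, so it voices to [z]. /p/ is a voiceless obstruent between vowels /u/ and /a/, so it voices to [b]. /reseirupairre/ → rezeirubairre.
Rule 2 (pre-rhotic lowering): /i/ is a high vowel immediately before /r/, so it lowers to [e]. /i/ is a high vowel immediately before /r/, so it lowers to [e]. /rezeirubairre/ → rezeerubaerre.
Rule 3 (intervocalic spirantization): /b/ is a stop between vowels /u/ and /a/, so it spirantizes to the fricative [v]. /rezeerubaerre/ → rezeeruvaerre.
Rule 4 (final vowel raising): /e/ is a mid vowel in word-final position, so it raises to [i]. /rezeeruvaerre/ → rezeeruvaerri.

rezeeruvaerri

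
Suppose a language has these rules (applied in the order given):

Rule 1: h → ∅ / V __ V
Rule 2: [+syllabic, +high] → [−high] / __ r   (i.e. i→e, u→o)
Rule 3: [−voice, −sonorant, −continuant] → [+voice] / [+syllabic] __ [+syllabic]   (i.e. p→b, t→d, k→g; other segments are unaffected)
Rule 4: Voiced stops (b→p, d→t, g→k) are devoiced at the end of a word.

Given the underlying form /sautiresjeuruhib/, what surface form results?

Rule 1 (intervocalic h-deletion): /h/ occurs between vowels /u/ and /i/, so it deletes. /sautiresjeuruhib/ → sautiresjeuruib.
Rule 2 (pre-rhotic lowering): /i/ is a high vowel immediately before /r/, so it lowers to [e]. /u/ is a high vowel immediately before /r/, so it lowers to [o]. /sautiresjeuruib/ → sauteresjeoruib.
Rule 3 (intervocalic voicing): /t/ is a voiceless stop between vowels /u/ and /e/, so it voices to [d]. /sauteresjeoruib/ → sauderesjeoruib.
Rule 4 (final devoicing): /b/ is a voiced stop in word-final position, so it devoices to [p]. /sauderesjeoruib/ → sauderesjeoruip.

sauderesjeoruip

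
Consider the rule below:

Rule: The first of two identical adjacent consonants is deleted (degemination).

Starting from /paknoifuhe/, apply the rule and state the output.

No segment of /paknoifuhe/ meets the structural description of the rule, so the form surfaces unchanged.

paknoifuhe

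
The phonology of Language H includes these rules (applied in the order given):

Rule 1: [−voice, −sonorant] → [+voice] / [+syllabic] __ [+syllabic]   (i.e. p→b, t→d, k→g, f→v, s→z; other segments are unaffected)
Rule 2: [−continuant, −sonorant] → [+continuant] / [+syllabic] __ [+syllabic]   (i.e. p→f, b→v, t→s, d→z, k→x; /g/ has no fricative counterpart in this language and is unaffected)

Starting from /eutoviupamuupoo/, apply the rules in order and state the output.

Rule 1 (intervocalic voicing): /t/ is a voiceless obstruent between vowels /u/ and /o/, so it voices to [d]. /p/ is a voiceless obstruent between vowels /u/ and /a/, so it voices to [b]. /p/ is a voiceless obstruent between vowels /u/ and /o/, so it voices to [b]. /eutoviupamuupoo/ → eudoviubamuuboo.
Rule 2 (intervocalic spirantization): /d/ is a stop between vowels /u/ and /o/, so it spirantizes to the fricative [z]. /b/ is a stop between vowels /u/ and /a/, so it spirantizes to the fricative [v]. /b/ is a stop between vowels /u/ and /o/, so it spirantizes to the fricative [v]. /eudoviubamuuboo/ → euzoviuvamuuvoo.

euzoviuvamuuvoo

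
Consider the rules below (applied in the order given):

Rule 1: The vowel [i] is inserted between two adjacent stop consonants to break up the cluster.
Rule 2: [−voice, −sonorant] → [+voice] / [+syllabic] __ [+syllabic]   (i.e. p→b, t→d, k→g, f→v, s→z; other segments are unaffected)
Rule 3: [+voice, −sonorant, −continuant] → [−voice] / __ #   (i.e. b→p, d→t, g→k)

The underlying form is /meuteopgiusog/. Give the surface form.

meudeobigiuzok

Rule 1 (stop-cluster i-epenthesis): /p/ and /g/ form a stop–stop cluster, so [i] is inserted between them. /meuteopgiusog/ → meuteopigiusog.
Rule 2 (intervocalic voicing): /t/ is a voiceless obstruent between vowels /u/ and /e/, so it voices to [d]. /p/ is a voiceless obstruent between vowels /o/ and /i/, so it voices to [b]. /s/ is a voiceless obstruent between vowels /u/ and /o/, so it voices to [z]. /meuteopigiusog/ → meudeobigiuzog.
Rule 3 (final devoicing): /g/ is a voiced stop in word-final position, so it devoices to [k]. /meudeobigiuzog/ → meudeobigiuzok.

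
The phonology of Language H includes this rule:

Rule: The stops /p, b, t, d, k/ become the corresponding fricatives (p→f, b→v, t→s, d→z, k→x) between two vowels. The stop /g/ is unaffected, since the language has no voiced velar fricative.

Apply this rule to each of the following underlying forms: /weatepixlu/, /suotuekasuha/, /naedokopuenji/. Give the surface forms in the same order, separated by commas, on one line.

/weatepixlu/: /t/ is a stop between vowels /a/ and /e/, so it spirantizes to the fricative [s]. /p/ is a stop between vowels /e/ and /i/, so it spirantizes to the fricative [f]. → [weasefixlu].
/suotuekasuha/: /t/ is a stop between vowels /o/ and /u/, so it spirantizes to the fricative [s]. /k/ is a stop between vowels /e/ and /a/, so it spirantizes to the fricative [x]. → [suosuexasuha].
/naedokopuenji/: /d/ is a stop between vowels /e/ and /o/, so it spirantizes to the fricative [z]. /k/ is a stop between vowels /o/ and /o/, so it spirantizes to the fricative [x]. /p/ is a stop between vowels /o/ and /u/, so it spirantizes to the fricative [f]. → [naezoxofuenji].

weasefixlu, suosuexasuha, naezoxofuenji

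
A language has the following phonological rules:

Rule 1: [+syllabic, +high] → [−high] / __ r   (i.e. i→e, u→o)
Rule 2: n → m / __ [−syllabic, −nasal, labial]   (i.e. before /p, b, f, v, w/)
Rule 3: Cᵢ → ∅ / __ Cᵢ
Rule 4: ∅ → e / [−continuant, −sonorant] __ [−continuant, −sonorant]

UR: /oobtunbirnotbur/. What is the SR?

oobetumbernotebor

Rule 1 (pre-rhotic lowering): /i/ is a high vowel immediately before /r/, so it lowers to [e]. /u/ is a high vowel immediately before /r/, so it lowers to [o]. /oobtunbirnotbur/ → oobtunbernotbor.
Rule 2 (nasal place assimilation): /n/ precedes the labial consonant /b/, so it assimilates in place to [m]. /oobtunbernotbor/ → oobtumbernotbor.
Rule 3 (degemination): no segment meets the environment; /oobtumbernotbor/ is unchanged.
Rule 4 (stop-cluster e-epenthesis): /b/ and /t/ form a stop–stop cluster, so [e] is inserted between them. /t/ and /b/ form a stop–stop cluster, so [e] is inserted between them. /oobtumbernotbor/ → oobetumbernotebor.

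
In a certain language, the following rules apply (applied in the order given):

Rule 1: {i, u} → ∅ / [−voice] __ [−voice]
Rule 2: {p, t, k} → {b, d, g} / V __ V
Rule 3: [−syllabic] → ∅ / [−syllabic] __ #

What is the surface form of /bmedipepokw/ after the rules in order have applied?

Rule 1 (high vowel syncope): no segment meets the environment; /bmedipepokw/ is unchanged.
Rule 2 (intervocalic voicing): /p/ is a voiceless stop between vowels /i/ and /e/, so it voices to [b]. /p/ is a voiceless stop between vowels /e/ and /o/, so it voices to [b]. /bmedipepokw/ → bmedibebokw.
Rule 3 (final cluster simplification): /w/ is the second consonant of a word-final cluster /kw/, so it deletes. /bmedibebokw/ → bmedibebok.

bmedibebok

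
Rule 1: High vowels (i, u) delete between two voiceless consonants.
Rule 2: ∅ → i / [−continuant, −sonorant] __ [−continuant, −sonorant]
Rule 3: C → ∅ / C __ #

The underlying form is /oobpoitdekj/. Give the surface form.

Rule 1 (high vowel syncope): no segment meets the environment; /oobpoitdekj/ is unchanged.
Rule 2 (stop-cluster i-epenthesis): /b/ and /p/ form a stop–stop cluster, so [i] is inserted between them. /t/ and /d/ form a stop–stop cluster, so [i] is inserted between them. /oobpoitdekj/ → oobipoitidekj.
Rule 3 (final cluster simplification): /j/ is the second consonant of a word-final cluster /kj/, so it deletes. /oobipoitidekj/ → oobipoitidek.

oobipoitidek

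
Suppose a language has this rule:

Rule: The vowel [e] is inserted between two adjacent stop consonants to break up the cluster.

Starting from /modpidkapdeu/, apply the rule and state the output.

/d/ and /p/ form a stop–stop cluster, so [e] is inserted between them.
/d/ and /k/ form a stop–stop cluster, so [e] is inserted between them.
/p/ and /d/ form a stop–stop cluster, so [e] is inserted between them.
Surface form: [modepidekapedeu].

modepidekapedeu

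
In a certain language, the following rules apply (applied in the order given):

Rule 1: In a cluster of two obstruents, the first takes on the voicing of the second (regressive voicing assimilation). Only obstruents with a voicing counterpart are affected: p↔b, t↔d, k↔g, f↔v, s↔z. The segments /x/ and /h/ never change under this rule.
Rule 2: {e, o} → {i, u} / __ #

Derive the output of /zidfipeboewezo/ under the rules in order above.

Rule 1 (regressive voicing assimilation): /d/ precedes the voiceless obstruent /f/, so it devoices to [t] by assimilation. /zidfipeboewezo/ → zitfipeboewezo.
Rule 2 (final vowel raising): /o/ is a mid vowel in word-final position, so it raises to [u]. /zitfipeboewezo/ → zitfipeboewezu.

zitfipeboewezu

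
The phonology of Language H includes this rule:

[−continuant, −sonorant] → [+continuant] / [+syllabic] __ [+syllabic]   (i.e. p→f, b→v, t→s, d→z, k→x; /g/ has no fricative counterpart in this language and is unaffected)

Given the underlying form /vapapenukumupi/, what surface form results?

vafafenuxumufi

/p/ is a stop between vowels /a/ and /a/, so it spirantizes to the fricative [f].
/p/ is a stop between vowels /a/ and /e/, so it spirantizes to the fricative [f].
/k/ is a stop between vowels /u/ and /u/, so it spirantizes to the fricative [x].
/p/ is a stop between vowels /u/ and /i/, so it spirantizes to the fricative [f].
Surface form: [vafafenuxumufi].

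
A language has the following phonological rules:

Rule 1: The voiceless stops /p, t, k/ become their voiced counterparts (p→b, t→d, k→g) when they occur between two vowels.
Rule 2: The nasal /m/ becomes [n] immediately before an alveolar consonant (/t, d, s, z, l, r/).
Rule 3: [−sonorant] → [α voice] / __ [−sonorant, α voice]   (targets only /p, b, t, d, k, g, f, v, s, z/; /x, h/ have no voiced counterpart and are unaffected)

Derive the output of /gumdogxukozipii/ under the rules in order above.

gundokxugozibii

Rule 1 (intervocalic voicing): /k/ is a voiceless stop between vowels /u/ and /o/, so it voices to [g]. /p/ is a voiceless stop between vowels /i/ and /i/, so it voices to [b]. /gumdogxukozipii/ → gumdogxugozibii.
Rule 2 (nasal place assimilation): /m/ precedes the alveolar consonant /d/, so it assimilates in place to [n]. /gumdogxugozibii/ → gundogxugozibii.
Rule 3 (regressive voicing assimilation): /g/ precedes the voiceless obstruent /x/, so it devoices to [k] by assimilation. /gundogxugozibii/ → gundokxugozibii.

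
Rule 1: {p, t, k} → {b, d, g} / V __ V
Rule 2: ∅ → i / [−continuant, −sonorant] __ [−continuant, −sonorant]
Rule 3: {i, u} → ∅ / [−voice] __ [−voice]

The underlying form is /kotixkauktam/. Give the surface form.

Rule 1 (intervocalic voicing): /t/ is a voiceless stop between vowels /o/ and /i/, so it voices to [d]. /kotixkauktam/ → kodixkauktam.
Rule 2 (stop-cluster i-epenthesis): /k/ and /t/ form a stop–stop cluster, so [i] is inserted between them. /kodixkauktam/ → kodixkaukitam.
Rule 3 (high vowel syncope): /i/ is a high vowel flanked by voiceless consonants /k/ and /t/, so it deletes. /kodixkaukitam/ → kodixkauktam.

kodixkauktam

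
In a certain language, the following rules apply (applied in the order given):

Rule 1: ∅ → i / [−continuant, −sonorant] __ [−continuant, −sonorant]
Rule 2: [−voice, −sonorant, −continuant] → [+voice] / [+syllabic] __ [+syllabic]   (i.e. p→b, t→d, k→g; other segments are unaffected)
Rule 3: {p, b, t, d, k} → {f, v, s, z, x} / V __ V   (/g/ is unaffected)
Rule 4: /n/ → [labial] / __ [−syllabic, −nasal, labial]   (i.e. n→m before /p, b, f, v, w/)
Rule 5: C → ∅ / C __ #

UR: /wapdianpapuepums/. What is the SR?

waviziampavuevum

Rule 1 (stop-cluster i-epenthesis): /p/ and /d/ form a stop–stop cluster, so [i] is inserted between them. /wapdianpapuepums/ → wapidianpapuepums.
Rule 2 (intervocalic voicing): /p/ is a voiceless stop between vowels /a/ and /i/, so it voices to [b]. /p/ is a voiceless stop between vowels /a/ and /u/, so it voices to [b]. /p/ is a voiceless stop between vowels /e/ and /u/, so it voices to [b]. /wapidianpapuepums/ → wabidianpabuebums.
Rule 3 (intervocalic spirantization): /b/ is a stop between vowels /a/ and /i/, so it spirantizes to the fricative [v]. /d/ is a stop between vowels /i/ and /i/, so it spirantizes to the fricative [z]. /b/ is a stop between vowels /a/ and /u/, so it spirantizes to the fricative [v]. /b/ is a stop between vowels /e/ and /u/, so it spirantizes to the fricative [v]. /wabidianpabuebums/ → wavizianpavuevums.
Rule 4 (nasal place assimilation): /n/ precedes the labial consonant /p/, so it assimilates in place to [m]. /wavizianpavuevums/ → waviziampavuevums.
Rule 5 (final cluster simplification): /s/ is the second consonant of a word-final cluster /ms/, so it deletes. /waviziampavuevums/ → waviziampavuevum.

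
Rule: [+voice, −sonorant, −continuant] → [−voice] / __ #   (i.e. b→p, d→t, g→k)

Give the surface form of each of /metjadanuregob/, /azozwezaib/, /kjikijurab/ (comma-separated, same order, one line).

/metjadanuregob/: /b/ is a voiced stop in word-final position, so it devoices to [p]. → [metjadanuregop].
/azozwezaib/: /b/ is a voiced stop in word-final position, so it devoices to [p]. → [azozwezaip].
/kjikijurab/: /b/ is a voiced stop in word-final position, so it devoices to [p]. → [kjikijurap].

metjadanuregop, azozwezaip, kjikijurap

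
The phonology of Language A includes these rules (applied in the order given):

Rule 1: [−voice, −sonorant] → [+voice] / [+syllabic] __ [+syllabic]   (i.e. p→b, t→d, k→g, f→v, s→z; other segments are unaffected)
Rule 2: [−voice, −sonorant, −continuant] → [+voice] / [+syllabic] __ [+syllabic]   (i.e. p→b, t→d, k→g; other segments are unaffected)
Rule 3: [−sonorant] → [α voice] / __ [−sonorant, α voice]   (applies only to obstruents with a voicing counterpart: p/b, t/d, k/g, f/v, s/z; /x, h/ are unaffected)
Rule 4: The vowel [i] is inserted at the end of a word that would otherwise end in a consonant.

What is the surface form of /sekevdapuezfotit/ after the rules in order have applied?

segevdabuesfoditi

Rule 1 (intervocalic voicing): /k/ is a voiceless obstruent between vowels /e/ and /e/, so it voices to [g]. /p/ is a voiceless obstruent between vowels /a/ and /u/, so it voices to [b]. /t/ is a voiceless obstruent between vowels /o/ and /i/, so it voices to [d]. /sekevdapuezfotit/ → segevdabuezfodit.
Rule 2 (intervocalic voicing): no segment meets the environment; /segevdabuezfodit/ is unchanged.
Rule 3 (regressive voicing assimilation): /z/ precedes the voiceless obstruent /f/, so it devoices to [s] by assimilation. /segevdabuezfodit/ → segevdabuesfodit.
Rule 4 (final i-epenthesis): the form ends in the consonant /t/, so [i] is inserted word-finally. /segevdabuesfodit/ → segevdabuesfoditi.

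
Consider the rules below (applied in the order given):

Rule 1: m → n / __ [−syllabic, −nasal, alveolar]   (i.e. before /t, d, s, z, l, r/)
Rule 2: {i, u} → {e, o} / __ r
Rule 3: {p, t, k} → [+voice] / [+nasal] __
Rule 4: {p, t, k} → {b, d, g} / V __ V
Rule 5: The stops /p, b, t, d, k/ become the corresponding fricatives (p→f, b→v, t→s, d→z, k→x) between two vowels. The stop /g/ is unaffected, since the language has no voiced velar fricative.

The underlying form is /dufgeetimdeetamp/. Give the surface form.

Rule 1 (nasal place assimilation): /m/ precedes the alveolar consonant /d/, so it assimilates in place to [n]. /dufgeetimdeetamp/ → dufgeetindeetamp.
Rule 2 (pre-rhotic lowering): no segment meets the environment; /dufgeetindeetamp/ is unchanged.
Rule 3 (post-nasal voicing): /p/ is a voiceless stop immediately after the nasal /m/, so it voices to [b]. /dufgeetindeetamp/ → dufgeetindeetamb.
Rule 4 (intervocalic voicing): /t/ is a voiceless stop between vowels /e/ and /i/, so it voices to [d]. /t/ is a voiceless stop between vowels /e/ and /a/, so it voices to [d]. /dufgeetindeetamb/ → dufgeedindeedamb.
Rule 5 (intervocalic spirantization): /d/ is a stop between vowels /e/ and /i/, so it spirantizes to the fricative [z]. /d/ is a stop between vowels /e/ and /a/, so it spirantizes to the fricative [z]. /dufgeedindeedamb/ → dufgeezindeezamb.

dufgeezindeezamb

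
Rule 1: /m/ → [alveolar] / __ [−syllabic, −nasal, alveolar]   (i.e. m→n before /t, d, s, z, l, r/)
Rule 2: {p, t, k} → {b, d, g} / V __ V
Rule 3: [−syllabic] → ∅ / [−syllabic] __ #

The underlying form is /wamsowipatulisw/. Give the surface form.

wansowibadulis

Rule 1 (nasal place assimilation): /m/ precedes the alveolar consonant /s/, so it assimilates in place to [n]. /wamsowipatulisw/ → wansowipatulisw.
Rule 2 (intervocalic voicing): /p/ is a voiceless stop between vowels /i/ and /a/, so it voices to [b]. /t/ is a voiceless stop between vowels /a/ and /u/, so it voices to [d]. /wansowipatulisw/ → wansowibadulisw.
Rule 3 (final cluster simplification): /w/ is the second consonant of a word-final cluster /sw/, so it deletes. /wansowibadulisw/ → wansowibadulis.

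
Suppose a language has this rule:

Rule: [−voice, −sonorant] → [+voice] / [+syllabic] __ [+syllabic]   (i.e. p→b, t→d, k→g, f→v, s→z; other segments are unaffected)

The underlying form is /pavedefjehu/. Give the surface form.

pavedefjehu

No segment of /pavedefjehu/ meets the structural description of the rule, so the form surfaces unchanged.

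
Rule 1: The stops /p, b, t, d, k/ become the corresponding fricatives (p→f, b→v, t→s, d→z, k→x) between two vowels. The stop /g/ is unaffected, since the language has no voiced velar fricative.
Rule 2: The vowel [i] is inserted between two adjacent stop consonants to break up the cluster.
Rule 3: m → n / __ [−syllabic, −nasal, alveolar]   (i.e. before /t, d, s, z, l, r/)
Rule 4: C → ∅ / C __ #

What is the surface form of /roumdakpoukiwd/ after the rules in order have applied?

roundakipouxiw

Rule 1 (intervocalic spirantization): /k/ is a stop between vowels /u/ and /i/, so it spirantizes to the fricative [x]. /roumdakpoukiwd/ → roumdakpouxiwd.
Rule 2 (stop-cluster i-epenthesis): /k/ and /p/ form a stop–stop cluster, so [i] is inserted between them. /roumdakpouxiwd/ → roumdakipouxiwd.
Rule 3 (nasal place assimilation): /m/ precedes the alveolar consonant /d/, so it assimilates in place to [n]. /roumdakipouxiwd/ → roundakipouxiwd.
Rule 4 (final cluster simplification): /d/ is the second consonant of a word-final cluster /wd/, so it deletes. /roundakipouxiwd/ → roundakipouxiw.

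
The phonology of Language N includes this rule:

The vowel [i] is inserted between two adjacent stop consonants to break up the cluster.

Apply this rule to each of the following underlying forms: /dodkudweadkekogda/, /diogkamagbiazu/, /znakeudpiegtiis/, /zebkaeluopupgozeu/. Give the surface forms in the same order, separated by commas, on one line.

dodikudweadikekogida, diogikamagibiazu, znakeudipiegitiis, zebikaeluopupigozeu

/dodkudweadkekogda/: /d/ and /k/ form a stop–stop cluster, so [i] is inserted between them. /d/ and /k/ form a stop–stop cluster, so [i] is inserted between them. /g/ and /d/ form a stop–stop cluster, so [i] is inserted between them. → [dodikudweadikekogida].
/diogkamagbiazu/: /g/ and /k/ form a stop–stop cluster, so [i] is inserted between them. /g/ and /b/ form a stop–stop cluster, so [i] is inserted between them. → [diogikamagibiazu].
/znakeudpiegtiis/: /d/ and /p/ form a stop–stop cluster, so [i] is inserted between them. /g/ and /t/ form a stop–stop cluster, so [i] is inserted between them. → [znakeudipiegitiis].
/zebkaeluopupgozeu/: /b/ and /k/ form a stop–stop cluster, so [i] is inserted between them. /p/ and /g/ form a stop–stop cluster, so [i] is inserted between them. → [zebikaeluopupigozeu].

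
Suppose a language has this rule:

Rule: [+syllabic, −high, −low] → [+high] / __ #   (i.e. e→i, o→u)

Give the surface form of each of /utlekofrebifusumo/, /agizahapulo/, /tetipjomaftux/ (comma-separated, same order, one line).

utlekofrebifusumu, agizahapulu, tetipjomaftux

/utlekofrebifusumo/: /o/ is a mid vowel in word-final position, so it raises to [u]. → [utlekofrebifusumu].
/agizahapulo/: /o/ is a mid vowel in word-final position, so it raises to [u]. → [agizahapulu].
/tetipjomaftux/: the rule's environment is not met; surfaces unchanged as [tetipjomaftux].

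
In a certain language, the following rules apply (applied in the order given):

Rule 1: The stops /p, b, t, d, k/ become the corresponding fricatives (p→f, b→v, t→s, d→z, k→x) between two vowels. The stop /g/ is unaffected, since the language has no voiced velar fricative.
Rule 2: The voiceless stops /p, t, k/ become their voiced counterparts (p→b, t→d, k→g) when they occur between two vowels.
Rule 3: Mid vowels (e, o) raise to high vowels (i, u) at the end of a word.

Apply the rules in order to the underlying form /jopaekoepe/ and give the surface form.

Rule 1 (intervocalic spirantization): /p/ is a stop between vowels /o/ and /a/, so it spirantizes to the fricative [f]. /k/ is a stop between vowels /e/ and /o/, so it spirantizes to the fricative [x]. /p/ is a stop between vowels /e/ and /e/, so it spirantizes to the fricative [f]. /jopaekoepe/ → jofaexoefe.
Rule 2 (intervocalic voicing): no segment meets the environment; /jofaexoefe/ is unchanged.
Rule 3 (final vowel raising): /e/ is a mid vowel in word-final position, so it raises to [i]. /jofaexoefe/ → jofaexoefi.

jofaexoefi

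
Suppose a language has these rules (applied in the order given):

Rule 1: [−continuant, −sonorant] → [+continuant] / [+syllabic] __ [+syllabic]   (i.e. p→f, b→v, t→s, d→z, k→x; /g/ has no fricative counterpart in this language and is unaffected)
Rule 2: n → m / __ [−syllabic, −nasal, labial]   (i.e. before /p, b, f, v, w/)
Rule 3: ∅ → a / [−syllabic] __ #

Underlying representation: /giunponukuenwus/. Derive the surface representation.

giumponuxuemwusa

Rule 1 (intervocalic spirantization): /k/ is a stop between vowels /u/ and /u/, so it spirantizes to the fricative [x]. /giunponukuenwus/ → giunponuxuenwus.
Rule 2 (nasal place assimilation): /n/ precedes the labial consonant /p/, so it assimilates in place to [m]. /n/ precedes the labial consonant /w/, so it assimilates in place to [m]. /giunponuxuenwus/ → giumponuxuemwus.
Rule 3 (final a-epenthesis): the form ends in the consonant /s/, so [a] is inserted word-finally. /giumponuxuemwus/ → giumponuxuemwusa.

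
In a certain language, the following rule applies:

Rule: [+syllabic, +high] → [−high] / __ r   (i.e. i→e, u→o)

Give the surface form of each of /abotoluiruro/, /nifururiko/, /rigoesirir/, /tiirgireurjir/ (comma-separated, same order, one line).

abotolueroro, nifororiko, rigoeserer, tiergereorjer

/abotoluiruro/: /i/ is a high vowel immediately before /r/, so it lowers to [e]. /u/ is a high vowel immediately before /r/, so it lowers to [o]. → [abotolueroro].
/nifururiko/: /u/ is a high vowel immediately before /r/, so it lowers to [o]. /u/ is a high vowel immediately before /r/, so it lowers to [o]. → [nifororiko].
/rigoesirir/: /i/ is a high vowel immediately before /r/, so it lowers to [e]. /i/ is a high vowel immediately before /r/, so it lowers to [e]. → [rigoeserer].
/tiirgireurjir/: /i/ is a high vowel immediately before /r/, so it lowers to [e]. /i/ is a high vowel immediately before /r/, so it lowers to [e]. /u/ is a high vowel immediately before /r/, so it lowers to [o]. /i/ is a high vowel immediately before /r/, so it lowers to [e]. → [tiergereorjer].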